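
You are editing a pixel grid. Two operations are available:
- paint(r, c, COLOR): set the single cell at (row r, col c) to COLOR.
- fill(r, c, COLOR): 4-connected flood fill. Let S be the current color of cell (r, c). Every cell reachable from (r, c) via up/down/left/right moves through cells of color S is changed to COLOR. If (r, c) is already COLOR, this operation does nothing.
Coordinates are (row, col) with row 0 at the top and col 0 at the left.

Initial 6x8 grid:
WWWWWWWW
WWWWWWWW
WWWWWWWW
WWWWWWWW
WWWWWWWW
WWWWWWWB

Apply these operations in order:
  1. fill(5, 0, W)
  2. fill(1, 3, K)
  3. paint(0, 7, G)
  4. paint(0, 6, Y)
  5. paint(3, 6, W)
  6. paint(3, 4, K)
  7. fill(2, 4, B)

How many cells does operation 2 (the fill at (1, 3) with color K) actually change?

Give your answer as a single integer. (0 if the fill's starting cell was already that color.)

After op 1 fill(5,0,W) [0 cells changed]:
WWWWWWWW
WWWWWWWW
WWWWWWWW
WWWWWWWW
WWWWWWWW
WWWWWWWB
After op 2 fill(1,3,K) [47 cells changed]:
KKKKKKKK
KKKKKKKK
KKKKKKKK
KKKKKKKK
KKKKKKKK
KKKKKKKB

Answer: 47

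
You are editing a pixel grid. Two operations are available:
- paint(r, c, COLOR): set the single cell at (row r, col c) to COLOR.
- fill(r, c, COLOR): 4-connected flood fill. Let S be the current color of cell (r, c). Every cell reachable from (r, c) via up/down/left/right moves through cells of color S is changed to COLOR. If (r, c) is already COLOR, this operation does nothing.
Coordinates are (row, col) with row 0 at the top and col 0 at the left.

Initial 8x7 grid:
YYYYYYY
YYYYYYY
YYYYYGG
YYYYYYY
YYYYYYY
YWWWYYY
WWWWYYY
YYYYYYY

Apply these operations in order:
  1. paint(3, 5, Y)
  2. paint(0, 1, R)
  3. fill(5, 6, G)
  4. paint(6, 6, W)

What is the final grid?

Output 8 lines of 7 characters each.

Answer: GRGGGGG
GGGGGGG
GGGGGGG
GGGGGGG
GGGGGGG
GWWWGGG
WWWWGGW
GGGGGGG

Derivation:
After op 1 paint(3,5,Y):
YYYYYYY
YYYYYYY
YYYYYGG
YYYYYYY
YYYYYYY
YWWWYYY
WWWWYYY
YYYYYYY
After op 2 paint(0,1,R):
YRYYYYY
YYYYYYY
YYYYYGG
YYYYYYY
YYYYYYY
YWWWYYY
WWWWYYY
YYYYYYY
After op 3 fill(5,6,G) [46 cells changed]:
GRGGGGG
GGGGGGG
GGGGGGG
GGGGGGG
GGGGGGG
GWWWGGG
WWWWGGG
GGGGGGG
After op 4 paint(6,6,W):
GRGGGGG
GGGGGGG
GGGGGGG
GGGGGGG
GGGGGGG
GWWWGGG
WWWWGGW
GGGGGGG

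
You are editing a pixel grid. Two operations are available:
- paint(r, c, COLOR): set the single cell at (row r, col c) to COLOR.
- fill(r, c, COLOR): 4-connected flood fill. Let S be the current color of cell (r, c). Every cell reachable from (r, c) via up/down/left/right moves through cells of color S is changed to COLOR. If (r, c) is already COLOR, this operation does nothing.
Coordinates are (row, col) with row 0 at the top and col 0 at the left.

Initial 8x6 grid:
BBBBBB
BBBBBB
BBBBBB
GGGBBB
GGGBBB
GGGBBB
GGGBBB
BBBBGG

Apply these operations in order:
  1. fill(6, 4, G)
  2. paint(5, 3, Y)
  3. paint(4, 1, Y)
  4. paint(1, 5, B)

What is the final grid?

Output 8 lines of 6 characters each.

Answer: GGGGGG
GGGGGB
GGGGGG
GGGGGG
GYGGGG
GGGYGG
GGGGGG
GGGGGG

Derivation:
After op 1 fill(6,4,G) [34 cells changed]:
GGGGGG
GGGGGG
GGGGGG
GGGGGG
GGGGGG
GGGGGG
GGGGGG
GGGGGG
After op 2 paint(5,3,Y):
GGGGGG
GGGGGG
GGGGGG
GGGGGG
GGGGGG
GGGYGG
GGGGGG
GGGGGG
After op 3 paint(4,1,Y):
GGGGGG
GGGGGG
GGGGGG
GGGGGG
GYGGGG
GGGYGG
GGGGGG
GGGGGG
After op 4 paint(1,5,B):
GGGGGG
GGGGGB
GGGGGG
GGGGGG
GYGGGG
GGGYGG
GGGGGG
GGGGGG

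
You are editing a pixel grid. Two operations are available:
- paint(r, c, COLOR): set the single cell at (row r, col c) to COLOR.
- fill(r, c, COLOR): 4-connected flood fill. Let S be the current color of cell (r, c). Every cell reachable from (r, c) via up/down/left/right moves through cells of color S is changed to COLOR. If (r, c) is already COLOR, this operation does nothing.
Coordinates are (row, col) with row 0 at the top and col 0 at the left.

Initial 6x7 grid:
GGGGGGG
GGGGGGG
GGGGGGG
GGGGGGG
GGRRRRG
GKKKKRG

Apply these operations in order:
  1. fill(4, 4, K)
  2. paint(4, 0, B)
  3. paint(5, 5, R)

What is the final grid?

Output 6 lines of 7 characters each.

Answer: GGGGGGG
GGGGGGG
GGGGGGG
GGGGGGG
BGKKKKG
GKKKKRG

Derivation:
After op 1 fill(4,4,K) [5 cells changed]:
GGGGGGG
GGGGGGG
GGGGGGG
GGGGGGG
GGKKKKG
GKKKKKG
After op 2 paint(4,0,B):
GGGGGGG
GGGGGGG
GGGGGGG
GGGGGGG
BGKKKKG
GKKKKKG
After op 3 paint(5,5,R):
GGGGGGG
GGGGGGG
GGGGGGG
GGGGGGG
BGKKKKG
GKKKKRG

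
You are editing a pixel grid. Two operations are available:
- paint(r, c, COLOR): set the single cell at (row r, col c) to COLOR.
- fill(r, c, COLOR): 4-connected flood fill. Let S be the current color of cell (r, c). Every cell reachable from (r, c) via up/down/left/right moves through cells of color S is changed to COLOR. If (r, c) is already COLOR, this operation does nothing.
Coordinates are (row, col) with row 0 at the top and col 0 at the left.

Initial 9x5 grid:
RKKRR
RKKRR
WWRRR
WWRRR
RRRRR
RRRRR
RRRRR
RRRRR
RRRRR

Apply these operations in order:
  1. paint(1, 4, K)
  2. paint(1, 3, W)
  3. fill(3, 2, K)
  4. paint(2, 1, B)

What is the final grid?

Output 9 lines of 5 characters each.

Answer: RKKRR
RKKWK
WBKKK
WWKKK
KKKKK
KKKKK
KKKKK
KKKKK
KKKKK

Derivation:
After op 1 paint(1,4,K):
RKKRR
RKKRK
WWRRR
WWRRR
RRRRR
RRRRR
RRRRR
RRRRR
RRRRR
After op 2 paint(1,3,W):
RKKRR
RKKWK
WWRRR
WWRRR
RRRRR
RRRRR
RRRRR
RRRRR
RRRRR
After op 3 fill(3,2,K) [31 cells changed]:
RKKRR
RKKWK
WWKKK
WWKKK
KKKKK
KKKKK
KKKKK
KKKKK
KKKKK
After op 4 paint(2,1,B):
RKKRR
RKKWK
WBKKK
WWKKK
KKKKK
KKKKK
KKKKK
KKKKK
KKKKK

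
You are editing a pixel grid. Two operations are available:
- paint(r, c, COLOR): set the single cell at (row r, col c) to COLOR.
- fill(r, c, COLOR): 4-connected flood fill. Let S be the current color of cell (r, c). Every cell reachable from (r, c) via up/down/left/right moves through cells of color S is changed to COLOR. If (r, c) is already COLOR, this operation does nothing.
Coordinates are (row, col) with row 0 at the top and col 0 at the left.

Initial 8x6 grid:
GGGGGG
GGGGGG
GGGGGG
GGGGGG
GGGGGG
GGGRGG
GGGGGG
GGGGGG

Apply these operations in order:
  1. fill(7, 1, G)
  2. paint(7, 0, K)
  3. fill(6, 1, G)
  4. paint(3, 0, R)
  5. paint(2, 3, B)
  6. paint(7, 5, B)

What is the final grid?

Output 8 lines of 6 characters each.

After op 1 fill(7,1,G) [0 cells changed]:
GGGGGG
GGGGGG
GGGGGG
GGGGGG
GGGGGG
GGGRGG
GGGGGG
GGGGGG
After op 2 paint(7,0,K):
GGGGGG
GGGGGG
GGGGGG
GGGGGG
GGGGGG
GGGRGG
GGGGGG
KGGGGG
After op 3 fill(6,1,G) [0 cells changed]:
GGGGGG
GGGGGG
GGGGGG
GGGGGG
GGGGGG
GGGRGG
GGGGGG
KGGGGG
After op 4 paint(3,0,R):
GGGGGG
GGGGGG
GGGGGG
RGGGGG
GGGGGG
GGGRGG
GGGGGG
KGGGGG
After op 5 paint(2,3,B):
GGGGGG
GGGGGG
GGGBGG
RGGGGG
GGGGGG
GGGRGG
GGGGGG
KGGGGG
After op 6 paint(7,5,B):
GGGGGG
GGGGGG
GGGBGG
RGGGGG
GGGGGG
GGGRGG
GGGGGG
KGGGGB

Answer: GGGGGG
GGGGGG
GGGBGG
RGGGGG
GGGGGG
GGGRGG
GGGGGG
KGGGGB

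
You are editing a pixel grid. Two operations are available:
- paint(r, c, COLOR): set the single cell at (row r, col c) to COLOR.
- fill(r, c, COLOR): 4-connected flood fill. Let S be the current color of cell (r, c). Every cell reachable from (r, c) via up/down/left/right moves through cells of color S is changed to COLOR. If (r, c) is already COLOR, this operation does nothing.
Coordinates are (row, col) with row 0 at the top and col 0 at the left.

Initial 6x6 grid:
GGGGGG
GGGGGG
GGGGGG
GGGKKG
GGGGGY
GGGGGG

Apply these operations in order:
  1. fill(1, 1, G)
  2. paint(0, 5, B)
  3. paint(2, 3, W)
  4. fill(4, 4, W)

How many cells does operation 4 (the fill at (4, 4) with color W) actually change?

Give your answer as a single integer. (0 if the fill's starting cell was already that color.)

After op 1 fill(1,1,G) [0 cells changed]:
GGGGGG
GGGGGG
GGGGGG
GGGKKG
GGGGGY
GGGGGG
After op 2 paint(0,5,B):
GGGGGB
GGGGGG
GGGGGG
GGGKKG
GGGGGY
GGGGGG
After op 3 paint(2,3,W):
GGGGGB
GGGGGG
GGGWGG
GGGKKG
GGGGGY
GGGGGG
After op 4 fill(4,4,W) [31 cells changed]:
WWWWWB
WWWWWW
WWWWWW
WWWKKW
WWWWWY
WWWWWW

Answer: 31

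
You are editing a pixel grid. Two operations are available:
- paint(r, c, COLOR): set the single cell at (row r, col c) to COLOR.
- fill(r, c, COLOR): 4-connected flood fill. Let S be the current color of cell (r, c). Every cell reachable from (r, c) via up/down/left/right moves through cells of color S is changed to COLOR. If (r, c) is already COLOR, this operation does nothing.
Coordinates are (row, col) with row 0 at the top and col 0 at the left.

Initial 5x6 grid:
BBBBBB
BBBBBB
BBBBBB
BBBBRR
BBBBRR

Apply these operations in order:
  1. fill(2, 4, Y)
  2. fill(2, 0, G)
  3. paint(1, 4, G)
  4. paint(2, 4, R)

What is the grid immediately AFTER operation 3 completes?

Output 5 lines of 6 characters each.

After op 1 fill(2,4,Y) [26 cells changed]:
YYYYYY
YYYYYY
YYYYYY
YYYYRR
YYYYRR
After op 2 fill(2,0,G) [26 cells changed]:
GGGGGG
GGGGGG
GGGGGG
GGGGRR
GGGGRR
After op 3 paint(1,4,G):
GGGGGG
GGGGGG
GGGGGG
GGGGRR
GGGGRR

Answer: GGGGGG
GGGGGG
GGGGGG
GGGGRR
GGGGRR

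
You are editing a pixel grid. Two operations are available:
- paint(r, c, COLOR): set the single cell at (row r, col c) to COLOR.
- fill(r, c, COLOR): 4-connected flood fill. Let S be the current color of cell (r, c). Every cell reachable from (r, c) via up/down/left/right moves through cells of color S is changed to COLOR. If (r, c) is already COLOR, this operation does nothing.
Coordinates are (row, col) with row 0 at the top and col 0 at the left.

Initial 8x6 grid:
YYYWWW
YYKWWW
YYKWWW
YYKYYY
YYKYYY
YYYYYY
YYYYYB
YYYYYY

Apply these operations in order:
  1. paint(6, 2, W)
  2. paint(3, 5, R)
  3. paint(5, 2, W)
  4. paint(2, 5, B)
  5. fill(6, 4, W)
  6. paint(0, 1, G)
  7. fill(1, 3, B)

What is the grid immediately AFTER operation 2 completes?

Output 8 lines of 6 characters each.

Answer: YYYWWW
YYKWWW
YYKWWW
YYKYYR
YYKYYY
YYYYYY
YYWYYB
YYYYYY

Derivation:
After op 1 paint(6,2,W):
YYYWWW
YYKWWW
YYKWWW
YYKYYY
YYKYYY
YYYYYY
YYWYYB
YYYYYY
After op 2 paint(3,5,R):
YYYWWW
YYKWWW
YYKWWW
YYKYYR
YYKYYY
YYYYYY
YYWYYB
YYYYYY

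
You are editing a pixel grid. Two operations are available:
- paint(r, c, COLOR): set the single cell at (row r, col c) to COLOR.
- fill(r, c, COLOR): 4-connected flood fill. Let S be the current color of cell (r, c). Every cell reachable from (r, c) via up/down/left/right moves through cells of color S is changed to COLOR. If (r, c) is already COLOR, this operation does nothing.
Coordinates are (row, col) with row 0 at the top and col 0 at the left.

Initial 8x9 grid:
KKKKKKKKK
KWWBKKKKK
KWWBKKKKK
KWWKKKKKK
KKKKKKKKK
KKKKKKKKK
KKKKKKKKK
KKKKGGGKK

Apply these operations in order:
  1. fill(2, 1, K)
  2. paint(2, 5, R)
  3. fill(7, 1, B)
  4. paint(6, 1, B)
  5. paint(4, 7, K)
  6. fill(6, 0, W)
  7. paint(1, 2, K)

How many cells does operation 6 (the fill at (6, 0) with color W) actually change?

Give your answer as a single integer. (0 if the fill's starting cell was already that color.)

After op 1 fill(2,1,K) [6 cells changed]:
KKKKKKKKK
KKKBKKKKK
KKKBKKKKK
KKKKKKKKK
KKKKKKKKK
KKKKKKKKK
KKKKKKKKK
KKKKGGGKK
After op 2 paint(2,5,R):
KKKKKKKKK
KKKBKKKKK
KKKBKRKKK
KKKKKKKKK
KKKKKKKKK
KKKKKKKKK
KKKKKKKKK
KKKKGGGKK
After op 3 fill(7,1,B) [66 cells changed]:
BBBBBBBBB
BBBBBBBBB
BBBBBRBBB
BBBBBBBBB
BBBBBBBBB
BBBBBBBBB
BBBBBBBBB
BBBBGGGBB
After op 4 paint(6,1,B):
BBBBBBBBB
BBBBBBBBB
BBBBBRBBB
BBBBBBBBB
BBBBBBBBB
BBBBBBBBB
BBBBBBBBB
BBBBGGGBB
After op 5 paint(4,7,K):
BBBBBBBBB
BBBBBBBBB
BBBBBRBBB
BBBBBBBBB
BBBBBBBKB
BBBBBBBBB
BBBBBBBBB
BBBBGGGBB
After op 6 fill(6,0,W) [67 cells changed]:
WWWWWWWWW
WWWWWWWWW
WWWWWRWWW
WWWWWWWWW
WWWWWWWKW
WWWWWWWWW
WWWWWWWWW
WWWWGGGWW

Answer: 67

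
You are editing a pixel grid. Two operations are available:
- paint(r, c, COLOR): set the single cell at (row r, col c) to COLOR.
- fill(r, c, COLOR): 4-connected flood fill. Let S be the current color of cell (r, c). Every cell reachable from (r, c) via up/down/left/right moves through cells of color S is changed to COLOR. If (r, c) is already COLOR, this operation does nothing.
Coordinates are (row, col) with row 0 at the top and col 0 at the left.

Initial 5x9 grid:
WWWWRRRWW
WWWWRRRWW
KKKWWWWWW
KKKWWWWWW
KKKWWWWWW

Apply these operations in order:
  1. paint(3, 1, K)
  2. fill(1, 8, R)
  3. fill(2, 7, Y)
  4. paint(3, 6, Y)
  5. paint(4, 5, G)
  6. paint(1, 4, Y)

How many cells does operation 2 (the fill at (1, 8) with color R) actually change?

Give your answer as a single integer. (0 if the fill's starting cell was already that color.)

After op 1 paint(3,1,K):
WWWWRRRWW
WWWWRRRWW
KKKWWWWWW
KKKWWWWWW
KKKWWWWWW
After op 2 fill(1,8,R) [30 cells changed]:
RRRRRRRRR
RRRRRRRRR
KKKRRRRRR
KKKRRRRRR
KKKRRRRRR

Answer: 30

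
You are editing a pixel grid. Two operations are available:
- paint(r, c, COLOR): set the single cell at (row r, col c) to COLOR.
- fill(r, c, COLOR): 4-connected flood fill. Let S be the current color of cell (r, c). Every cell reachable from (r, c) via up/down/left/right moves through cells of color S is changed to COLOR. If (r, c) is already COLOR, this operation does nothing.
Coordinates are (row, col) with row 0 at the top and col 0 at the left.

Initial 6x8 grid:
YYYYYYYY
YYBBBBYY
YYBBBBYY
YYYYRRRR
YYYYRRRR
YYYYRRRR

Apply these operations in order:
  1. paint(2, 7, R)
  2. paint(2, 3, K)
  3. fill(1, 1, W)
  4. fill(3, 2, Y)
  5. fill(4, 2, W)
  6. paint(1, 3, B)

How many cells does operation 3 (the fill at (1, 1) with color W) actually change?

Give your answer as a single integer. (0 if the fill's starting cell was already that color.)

After op 1 paint(2,7,R):
YYYYYYYY
YYBBBBYY
YYBBBBYR
YYYYRRRR
YYYYRRRR
YYYYRRRR
After op 2 paint(2,3,K):
YYYYYYYY
YYBBBBYY
YYBKBBYR
YYYYRRRR
YYYYRRRR
YYYYRRRR
After op 3 fill(1,1,W) [27 cells changed]:
WWWWWWWW
WWBBBBWW
WWBKBBWR
WWWWRRRR
WWWWRRRR
WWWWRRRR

Answer: 27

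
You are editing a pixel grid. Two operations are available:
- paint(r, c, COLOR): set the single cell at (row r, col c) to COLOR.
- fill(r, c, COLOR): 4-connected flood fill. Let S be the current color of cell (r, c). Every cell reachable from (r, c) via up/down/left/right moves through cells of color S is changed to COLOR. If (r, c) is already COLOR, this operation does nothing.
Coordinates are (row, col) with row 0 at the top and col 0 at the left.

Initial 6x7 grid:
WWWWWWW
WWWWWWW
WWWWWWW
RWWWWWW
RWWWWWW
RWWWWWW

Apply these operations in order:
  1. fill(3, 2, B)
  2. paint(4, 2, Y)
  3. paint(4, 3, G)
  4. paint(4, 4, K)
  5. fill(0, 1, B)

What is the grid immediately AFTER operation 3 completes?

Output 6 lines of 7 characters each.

Answer: BBBBBBB
BBBBBBB
BBBBBBB
RBBBBBB
RBYGBBB
RBBBBBB

Derivation:
After op 1 fill(3,2,B) [39 cells changed]:
BBBBBBB
BBBBBBB
BBBBBBB
RBBBBBB
RBBBBBB
RBBBBBB
After op 2 paint(4,2,Y):
BBBBBBB
BBBBBBB
BBBBBBB
RBBBBBB
RBYBBBB
RBBBBBB
After op 3 paint(4,3,G):
BBBBBBB
BBBBBBB
BBBBBBB
RBBBBBB
RBYGBBB
RBBBBBB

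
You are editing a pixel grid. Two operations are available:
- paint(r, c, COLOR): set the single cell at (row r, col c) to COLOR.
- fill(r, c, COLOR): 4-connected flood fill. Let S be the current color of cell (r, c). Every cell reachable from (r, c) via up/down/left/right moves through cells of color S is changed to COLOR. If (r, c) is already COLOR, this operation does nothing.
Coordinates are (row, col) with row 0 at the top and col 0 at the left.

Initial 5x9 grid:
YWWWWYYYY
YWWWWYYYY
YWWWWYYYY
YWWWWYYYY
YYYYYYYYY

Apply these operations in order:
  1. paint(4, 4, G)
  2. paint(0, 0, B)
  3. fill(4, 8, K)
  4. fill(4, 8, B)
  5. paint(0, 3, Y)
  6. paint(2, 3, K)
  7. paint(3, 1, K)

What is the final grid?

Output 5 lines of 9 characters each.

Answer: BWWYWBBBB
YWWWWBBBB
YWWKWBBBB
YKWWWBBBB
YYYYGBBBB

Derivation:
After op 1 paint(4,4,G):
YWWWWYYYY
YWWWWYYYY
YWWWWYYYY
YWWWWYYYY
YYYYGYYYY
After op 2 paint(0,0,B):
BWWWWYYYY
YWWWWYYYY
YWWWWYYYY
YWWWWYYYY
YYYYGYYYY
After op 3 fill(4,8,K) [20 cells changed]:
BWWWWKKKK
YWWWWKKKK
YWWWWKKKK
YWWWWKKKK
YYYYGKKKK
After op 4 fill(4,8,B) [20 cells changed]:
BWWWWBBBB
YWWWWBBBB
YWWWWBBBB
YWWWWBBBB
YYYYGBBBB
After op 5 paint(0,3,Y):
BWWYWBBBB
YWWWWBBBB
YWWWWBBBB
YWWWWBBBB
YYYYGBBBB
After op 6 paint(2,3,K):
BWWYWBBBB
YWWWWBBBB
YWWKWBBBB
YWWWWBBBB
YYYYGBBBB
After op 7 paint(3,1,K):
BWWYWBBBB
YWWWWBBBB
YWWKWBBBB
YKWWWBBBB
YYYYGBBBB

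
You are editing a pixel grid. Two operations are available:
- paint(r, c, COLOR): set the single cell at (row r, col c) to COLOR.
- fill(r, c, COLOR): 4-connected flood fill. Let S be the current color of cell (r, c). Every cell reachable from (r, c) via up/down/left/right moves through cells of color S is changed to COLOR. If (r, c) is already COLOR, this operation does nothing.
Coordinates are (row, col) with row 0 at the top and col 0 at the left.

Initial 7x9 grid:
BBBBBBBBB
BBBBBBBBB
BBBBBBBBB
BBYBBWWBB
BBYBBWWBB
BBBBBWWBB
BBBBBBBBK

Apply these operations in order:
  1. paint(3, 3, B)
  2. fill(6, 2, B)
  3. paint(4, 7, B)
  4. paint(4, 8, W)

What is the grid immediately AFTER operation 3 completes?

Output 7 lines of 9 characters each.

After op 1 paint(3,3,B):
BBBBBBBBB
BBBBBBBBB
BBBBBBBBB
BBYBBWWBB
BBYBBWWBB
BBBBBWWBB
BBBBBBBBK
After op 2 fill(6,2,B) [0 cells changed]:
BBBBBBBBB
BBBBBBBBB
BBBBBBBBB
BBYBBWWBB
BBYBBWWBB
BBBBBWWBB
BBBBBBBBK
After op 3 paint(4,7,B):
BBBBBBBBB
BBBBBBBBB
BBBBBBBBB
BBYBBWWBB
BBYBBWWBB
BBBBBWWBB
BBBBBBBBK

Answer: BBBBBBBBB
BBBBBBBBB
BBBBBBBBB
BBYBBWWBB
BBYBBWWBB
BBBBBWWBB
BBBBBBBBK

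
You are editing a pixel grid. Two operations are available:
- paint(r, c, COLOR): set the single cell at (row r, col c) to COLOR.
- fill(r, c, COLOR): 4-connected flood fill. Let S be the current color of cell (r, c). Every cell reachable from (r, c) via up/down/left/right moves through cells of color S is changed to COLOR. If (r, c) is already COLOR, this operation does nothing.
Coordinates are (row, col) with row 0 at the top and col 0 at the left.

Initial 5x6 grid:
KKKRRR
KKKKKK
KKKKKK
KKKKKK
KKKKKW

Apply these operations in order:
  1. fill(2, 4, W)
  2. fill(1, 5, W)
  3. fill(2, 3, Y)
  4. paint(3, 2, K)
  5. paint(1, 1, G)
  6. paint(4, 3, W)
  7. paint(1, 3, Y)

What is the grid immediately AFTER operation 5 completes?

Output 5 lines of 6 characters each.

After op 1 fill(2,4,W) [26 cells changed]:
WWWRRR
WWWWWW
WWWWWW
WWWWWW
WWWWWW
After op 2 fill(1,5,W) [0 cells changed]:
WWWRRR
WWWWWW
WWWWWW
WWWWWW
WWWWWW
After op 3 fill(2,3,Y) [27 cells changed]:
YYYRRR
YYYYYY
YYYYYY
YYYYYY
YYYYYY
After op 4 paint(3,2,K):
YYYRRR
YYYYYY
YYYYYY
YYKYYY
YYYYYY
After op 5 paint(1,1,G):
YYYRRR
YGYYYY
YYYYYY
YYKYYY
YYYYYY

Answer: YYYRRR
YGYYYY
YYYYYY
YYKYYY
YYYYYY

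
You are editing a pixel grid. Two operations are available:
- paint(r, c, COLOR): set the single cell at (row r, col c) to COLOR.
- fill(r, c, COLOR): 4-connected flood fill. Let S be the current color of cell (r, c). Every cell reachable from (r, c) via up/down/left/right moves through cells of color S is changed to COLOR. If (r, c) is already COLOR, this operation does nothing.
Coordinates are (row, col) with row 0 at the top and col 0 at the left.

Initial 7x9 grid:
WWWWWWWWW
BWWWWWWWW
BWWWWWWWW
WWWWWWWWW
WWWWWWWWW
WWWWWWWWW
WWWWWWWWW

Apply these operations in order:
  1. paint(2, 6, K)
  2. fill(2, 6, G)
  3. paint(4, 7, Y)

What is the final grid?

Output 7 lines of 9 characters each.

Answer: WWWWWWWWW
BWWWWWWWW
BWWWWWGWW
WWWWWWWWW
WWWWWWWYW
WWWWWWWWW
WWWWWWWWW

Derivation:
After op 1 paint(2,6,K):
WWWWWWWWW
BWWWWWWWW
BWWWWWKWW
WWWWWWWWW
WWWWWWWWW
WWWWWWWWW
WWWWWWWWW
After op 2 fill(2,6,G) [1 cells changed]:
WWWWWWWWW
BWWWWWWWW
BWWWWWGWW
WWWWWWWWW
WWWWWWWWW
WWWWWWWWW
WWWWWWWWW
After op 3 paint(4,7,Y):
WWWWWWWWW
BWWWWWWWW
BWWWWWGWW
WWWWWWWWW
WWWWWWWYW
WWWWWWWWW
WWWWWWWWW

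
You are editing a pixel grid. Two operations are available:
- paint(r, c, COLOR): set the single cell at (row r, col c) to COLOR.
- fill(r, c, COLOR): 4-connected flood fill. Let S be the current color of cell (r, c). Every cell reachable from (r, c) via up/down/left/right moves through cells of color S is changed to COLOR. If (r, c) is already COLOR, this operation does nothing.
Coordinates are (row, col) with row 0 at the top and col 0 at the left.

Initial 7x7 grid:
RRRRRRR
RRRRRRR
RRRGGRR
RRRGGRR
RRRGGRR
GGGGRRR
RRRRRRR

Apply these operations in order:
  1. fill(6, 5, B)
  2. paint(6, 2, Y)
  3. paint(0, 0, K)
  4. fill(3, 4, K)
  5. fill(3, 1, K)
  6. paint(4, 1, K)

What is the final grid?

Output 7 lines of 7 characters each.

After op 1 fill(6,5,B) [39 cells changed]:
BBBBBBB
BBBBBBB
BBBGGBB
BBBGGBB
BBBGGBB
GGGGBBB
BBBBBBB
After op 2 paint(6,2,Y):
BBBBBBB
BBBBBBB
BBBGGBB
BBBGGBB
BBBGGBB
GGGGBBB
BBYBBBB
After op 3 paint(0,0,K):
KBBBBBB
BBBBBBB
BBBGGBB
BBBGGBB
BBBGGBB
GGGGBBB
BBYBBBB
After op 4 fill(3,4,K) [10 cells changed]:
KBBBBBB
BBBBBBB
BBBKKBB
BBBKKBB
BBBKKBB
KKKKBBB
BBYBBBB
After op 5 fill(3,1,K) [35 cells changed]:
KKKKKKK
KKKKKKK
KKKKKKK
KKKKKKK
KKKKKKK
KKKKKKK
BBYKKKK
After op 6 paint(4,1,K):
KKKKKKK
KKKKKKK
KKKKKKK
KKKKKKK
KKKKKKK
KKKKKKK
BBYKKKK

Answer: KKKKKKK
KKKKKKK
KKKKKKK
KKKKKKK
KKKKKKK
KKKKKKK
BBYKKKK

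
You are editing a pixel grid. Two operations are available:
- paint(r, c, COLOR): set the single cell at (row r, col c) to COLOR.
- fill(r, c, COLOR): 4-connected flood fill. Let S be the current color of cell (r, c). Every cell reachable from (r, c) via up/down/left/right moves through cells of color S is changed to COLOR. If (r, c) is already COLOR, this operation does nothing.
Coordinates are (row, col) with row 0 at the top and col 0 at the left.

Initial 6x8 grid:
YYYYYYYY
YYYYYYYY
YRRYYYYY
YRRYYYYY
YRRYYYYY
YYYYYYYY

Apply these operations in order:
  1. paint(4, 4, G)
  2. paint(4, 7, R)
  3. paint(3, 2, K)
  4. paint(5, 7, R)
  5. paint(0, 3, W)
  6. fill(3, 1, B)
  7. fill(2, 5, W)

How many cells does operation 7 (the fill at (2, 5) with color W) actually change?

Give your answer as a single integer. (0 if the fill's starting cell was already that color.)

Answer: 38

Derivation:
After op 1 paint(4,4,G):
YYYYYYYY
YYYYYYYY
YRRYYYYY
YRRYYYYY
YRRYGYYY
YYYYYYYY
After op 2 paint(4,7,R):
YYYYYYYY
YYYYYYYY
YRRYYYYY
YRRYYYYY
YRRYGYYR
YYYYYYYY
After op 3 paint(3,2,K):
YYYYYYYY
YYYYYYYY
YRRYYYYY
YRKYYYYY
YRRYGYYR
YYYYYYYY
After op 4 paint(5,7,R):
YYYYYYYY
YYYYYYYY
YRRYYYYY
YRKYYYYY
YRRYGYYR
YYYYYYYR
After op 5 paint(0,3,W):
YYYWYYYY
YYYYYYYY
YRRYYYYY
YRKYYYYY
YRRYGYYR
YYYYYYYR
After op 6 fill(3,1,B) [5 cells changed]:
YYYWYYYY
YYYYYYYY
YBBYYYYY
YBKYYYYY
YBBYGYYR
YYYYYYYR
After op 7 fill(2,5,W) [38 cells changed]:
WWWWWWWW
WWWWWWWW
WBBWWWWW
WBKWWWWW
WBBWGWWR
WWWWWWWR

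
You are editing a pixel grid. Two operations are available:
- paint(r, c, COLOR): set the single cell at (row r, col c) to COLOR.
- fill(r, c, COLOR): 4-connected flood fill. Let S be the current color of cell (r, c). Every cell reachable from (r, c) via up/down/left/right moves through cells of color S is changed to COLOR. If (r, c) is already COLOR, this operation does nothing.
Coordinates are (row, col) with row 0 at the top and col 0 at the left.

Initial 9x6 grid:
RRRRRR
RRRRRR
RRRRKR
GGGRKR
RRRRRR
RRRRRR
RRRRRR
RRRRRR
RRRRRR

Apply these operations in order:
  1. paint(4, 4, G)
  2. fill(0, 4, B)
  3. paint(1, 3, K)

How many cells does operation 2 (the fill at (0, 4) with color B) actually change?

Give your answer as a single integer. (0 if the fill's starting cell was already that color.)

After op 1 paint(4,4,G):
RRRRRR
RRRRRR
RRRRKR
GGGRKR
RRRRGR
RRRRRR
RRRRRR
RRRRRR
RRRRRR
After op 2 fill(0,4,B) [48 cells changed]:
BBBBBB
BBBBBB
BBBBKB
GGGBKB
BBBBGB
BBBBBB
BBBBBB
BBBBBB
BBBBBB

Answer: 48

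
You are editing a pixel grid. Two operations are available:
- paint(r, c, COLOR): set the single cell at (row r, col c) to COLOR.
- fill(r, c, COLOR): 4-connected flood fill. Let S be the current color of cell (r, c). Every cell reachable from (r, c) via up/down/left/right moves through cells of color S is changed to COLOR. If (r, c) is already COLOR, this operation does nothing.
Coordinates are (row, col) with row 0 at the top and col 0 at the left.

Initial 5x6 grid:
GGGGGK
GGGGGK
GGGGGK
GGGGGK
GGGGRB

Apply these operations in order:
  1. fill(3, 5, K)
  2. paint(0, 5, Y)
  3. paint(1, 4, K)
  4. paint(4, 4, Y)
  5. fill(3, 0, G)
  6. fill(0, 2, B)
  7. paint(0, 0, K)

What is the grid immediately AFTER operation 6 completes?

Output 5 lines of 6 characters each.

After op 1 fill(3,5,K) [0 cells changed]:
GGGGGK
GGGGGK
GGGGGK
GGGGGK
GGGGRB
After op 2 paint(0,5,Y):
GGGGGY
GGGGGK
GGGGGK
GGGGGK
GGGGRB
After op 3 paint(1,4,K):
GGGGGY
GGGGKK
GGGGGK
GGGGGK
GGGGRB
After op 4 paint(4,4,Y):
GGGGGY
GGGGKK
GGGGGK
GGGGGK
GGGGYB
After op 5 fill(3,0,G) [0 cells changed]:
GGGGGY
GGGGKK
GGGGGK
GGGGGK
GGGGYB
After op 6 fill(0,2,B) [23 cells changed]:
BBBBBY
BBBBKK
BBBBBK
BBBBBK
BBBBYB

Answer: BBBBBY
BBBBKK
BBBBBK
BBBBBK
BBBBYB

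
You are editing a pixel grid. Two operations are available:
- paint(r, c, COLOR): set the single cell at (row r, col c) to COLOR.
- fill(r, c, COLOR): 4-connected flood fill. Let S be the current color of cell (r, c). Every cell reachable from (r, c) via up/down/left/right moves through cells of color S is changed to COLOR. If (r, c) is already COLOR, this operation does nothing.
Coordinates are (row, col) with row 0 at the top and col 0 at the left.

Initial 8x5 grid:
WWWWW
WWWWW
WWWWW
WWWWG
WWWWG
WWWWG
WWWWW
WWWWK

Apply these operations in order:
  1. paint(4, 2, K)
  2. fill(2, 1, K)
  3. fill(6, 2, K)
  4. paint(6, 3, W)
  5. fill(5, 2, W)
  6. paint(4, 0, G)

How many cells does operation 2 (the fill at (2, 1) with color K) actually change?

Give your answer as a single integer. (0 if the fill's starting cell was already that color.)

After op 1 paint(4,2,K):
WWWWW
WWWWW
WWWWW
WWWWG
WWKWG
WWWWG
WWWWW
WWWWK
After op 2 fill(2,1,K) [35 cells changed]:
KKKKK
KKKKK
KKKKK
KKKKG
KKKKG
KKKKG
KKKKK
KKKKK

Answer: 35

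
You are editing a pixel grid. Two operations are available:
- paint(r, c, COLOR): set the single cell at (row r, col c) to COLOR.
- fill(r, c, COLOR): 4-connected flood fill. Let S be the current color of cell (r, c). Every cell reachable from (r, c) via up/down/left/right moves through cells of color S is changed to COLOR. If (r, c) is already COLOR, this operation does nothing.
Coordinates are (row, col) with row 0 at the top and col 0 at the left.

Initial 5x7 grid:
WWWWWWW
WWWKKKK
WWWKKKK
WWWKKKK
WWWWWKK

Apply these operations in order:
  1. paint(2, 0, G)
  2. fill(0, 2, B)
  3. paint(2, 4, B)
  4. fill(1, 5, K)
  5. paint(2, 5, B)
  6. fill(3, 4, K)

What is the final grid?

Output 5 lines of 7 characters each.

Answer: BBBBBBB
BBBKKKK
GBBKBBK
BBBKKKK
BBBBBKK

Derivation:
After op 1 paint(2,0,G):
WWWWWWW
WWWKKKK
GWWKKKK
WWWKKKK
WWWWWKK
After op 2 fill(0,2,B) [20 cells changed]:
BBBBBBB
BBBKKKK
GBBKKKK
BBBKKKK
BBBBBKK
After op 3 paint(2,4,B):
BBBBBBB
BBBKKKK
GBBKBKK
BBBKKKK
BBBBBKK
After op 4 fill(1,5,K) [0 cells changed]:
BBBBBBB
BBBKKKK
GBBKBKK
BBBKKKK
BBBBBKK
After op 5 paint(2,5,B):
BBBBBBB
BBBKKKK
GBBKBBK
BBBKKKK
BBBBBKK
After op 6 fill(3,4,K) [0 cells changed]:
BBBBBBB
BBBKKKK
GBBKBBK
BBBKKKK
BBBBBKK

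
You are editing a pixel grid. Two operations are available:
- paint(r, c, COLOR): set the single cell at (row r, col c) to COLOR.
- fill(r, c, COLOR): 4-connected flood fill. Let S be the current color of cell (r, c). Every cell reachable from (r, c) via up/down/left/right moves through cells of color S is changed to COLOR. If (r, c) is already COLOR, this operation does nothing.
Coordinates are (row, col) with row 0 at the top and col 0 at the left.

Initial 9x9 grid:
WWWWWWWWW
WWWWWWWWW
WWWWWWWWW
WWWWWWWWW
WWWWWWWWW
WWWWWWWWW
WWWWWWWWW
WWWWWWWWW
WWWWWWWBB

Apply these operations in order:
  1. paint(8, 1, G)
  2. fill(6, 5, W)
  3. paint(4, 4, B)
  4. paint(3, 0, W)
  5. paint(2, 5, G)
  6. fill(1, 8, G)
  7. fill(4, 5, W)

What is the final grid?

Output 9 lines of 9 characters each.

Answer: WWWWWWWWW
WWWWWWWWW
WWWWWWWWW
WWWWWWWWW
WWWWBWWWW
WWWWWWWWW
WWWWWWWWW
WWWWWWWWW
WWWWWWWBB

Derivation:
After op 1 paint(8,1,G):
WWWWWWWWW
WWWWWWWWW
WWWWWWWWW
WWWWWWWWW
WWWWWWWWW
WWWWWWWWW
WWWWWWWWW
WWWWWWWWW
WGWWWWWBB
After op 2 fill(6,5,W) [0 cells changed]:
WWWWWWWWW
WWWWWWWWW
WWWWWWWWW
WWWWWWWWW
WWWWWWWWW
WWWWWWWWW
WWWWWWWWW
WWWWWWWWW
WGWWWWWBB
After op 3 paint(4,4,B):
WWWWWWWWW
WWWWWWWWW
WWWWWWWWW
WWWWWWWWW
WWWWBWWWW
WWWWWWWWW
WWWWWWWWW
WWWWWWWWW
WGWWWWWBB
After op 4 paint(3,0,W):
WWWWWWWWW
WWWWWWWWW
WWWWWWWWW
WWWWWWWWW
WWWWBWWWW
WWWWWWWWW
WWWWWWWWW
WWWWWWWWW
WGWWWWWBB
After op 5 paint(2,5,G):
WWWWWWWWW
WWWWWWWWW
WWWWWGWWW
WWWWWWWWW
WWWWBWWWW
WWWWWWWWW
WWWWWWWWW
WWWWWWWWW
WGWWWWWBB
After op 6 fill(1,8,G) [76 cells changed]:
GGGGGGGGG
GGGGGGGGG
GGGGGGGGG
GGGGGGGGG
GGGGBGGGG
GGGGGGGGG
GGGGGGGGG
GGGGGGGGG
GGGGGGGBB
After op 7 fill(4,5,W) [78 cells changed]:
WWWWWWWWW
WWWWWWWWW
WWWWWWWWW
WWWWWWWWW
WWWWBWWWW
WWWWWWWWW
WWWWWWWWW
WWWWWWWWW
WWWWWWWBB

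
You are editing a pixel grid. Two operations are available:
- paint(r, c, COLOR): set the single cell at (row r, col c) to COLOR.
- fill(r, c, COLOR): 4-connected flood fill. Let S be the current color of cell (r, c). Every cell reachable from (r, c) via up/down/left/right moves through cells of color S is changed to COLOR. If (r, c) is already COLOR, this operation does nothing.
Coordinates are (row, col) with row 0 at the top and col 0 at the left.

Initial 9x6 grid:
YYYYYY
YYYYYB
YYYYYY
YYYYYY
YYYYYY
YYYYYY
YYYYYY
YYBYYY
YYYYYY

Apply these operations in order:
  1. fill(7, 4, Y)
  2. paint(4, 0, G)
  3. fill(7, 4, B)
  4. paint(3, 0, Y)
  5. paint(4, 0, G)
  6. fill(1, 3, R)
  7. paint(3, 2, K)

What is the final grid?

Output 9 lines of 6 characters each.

After op 1 fill(7,4,Y) [0 cells changed]:
YYYYYY
YYYYYB
YYYYYY
YYYYYY
YYYYYY
YYYYYY
YYYYYY
YYBYYY
YYYYYY
After op 2 paint(4,0,G):
YYYYYY
YYYYYB
YYYYYY
YYYYYY
GYYYYY
YYYYYY
YYYYYY
YYBYYY
YYYYYY
After op 3 fill(7,4,B) [51 cells changed]:
BBBBBB
BBBBBB
BBBBBB
BBBBBB
GBBBBB
BBBBBB
BBBBBB
BBBBBB
BBBBBB
After op 4 paint(3,0,Y):
BBBBBB
BBBBBB
BBBBBB
YBBBBB
GBBBBB
BBBBBB
BBBBBB
BBBBBB
BBBBBB
After op 5 paint(4,0,G):
BBBBBB
BBBBBB
BBBBBB
YBBBBB
GBBBBB
BBBBBB
BBBBBB
BBBBBB
BBBBBB
After op 6 fill(1,3,R) [52 cells changed]:
RRRRRR
RRRRRR
RRRRRR
YRRRRR
GRRRRR
RRRRRR
RRRRRR
RRRRRR
RRRRRR
After op 7 paint(3,2,K):
RRRRRR
RRRRRR
RRRRRR
YRKRRR
GRRRRR
RRRRRR
RRRRRR
RRRRRR
RRRRRR

Answer: RRRRRR
RRRRRR
RRRRRR
YRKRRR
GRRRRR
RRRRRR
RRRRRR
RRRRRR
RRRRRR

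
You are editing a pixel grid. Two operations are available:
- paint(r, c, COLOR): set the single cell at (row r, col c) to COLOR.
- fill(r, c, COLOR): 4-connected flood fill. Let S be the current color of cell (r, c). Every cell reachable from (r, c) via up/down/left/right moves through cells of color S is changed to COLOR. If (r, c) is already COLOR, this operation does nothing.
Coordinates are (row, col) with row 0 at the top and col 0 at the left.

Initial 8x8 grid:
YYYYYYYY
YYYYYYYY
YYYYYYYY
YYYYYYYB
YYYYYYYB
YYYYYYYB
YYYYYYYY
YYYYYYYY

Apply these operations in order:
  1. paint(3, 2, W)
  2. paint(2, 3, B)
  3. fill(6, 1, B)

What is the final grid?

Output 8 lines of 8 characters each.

After op 1 paint(3,2,W):
YYYYYYYY
YYYYYYYY
YYYYYYYY
YYWYYYYB
YYYYYYYB
YYYYYYYB
YYYYYYYY
YYYYYYYY
After op 2 paint(2,3,B):
YYYYYYYY
YYYYYYYY
YYYBYYYY
YYWYYYYB
YYYYYYYB
YYYYYYYB
YYYYYYYY
YYYYYYYY
After op 3 fill(6,1,B) [59 cells changed]:
BBBBBBBB
BBBBBBBB
BBBBBBBB
BBWBBBBB
BBBBBBBB
BBBBBBBB
BBBBBBBB
BBBBBBBB

Answer: BBBBBBBB
BBBBBBBB
BBBBBBBB
BBWBBBBB
BBBBBBBB
BBBBBBBB
BBBBBBBB
BBBBBBBB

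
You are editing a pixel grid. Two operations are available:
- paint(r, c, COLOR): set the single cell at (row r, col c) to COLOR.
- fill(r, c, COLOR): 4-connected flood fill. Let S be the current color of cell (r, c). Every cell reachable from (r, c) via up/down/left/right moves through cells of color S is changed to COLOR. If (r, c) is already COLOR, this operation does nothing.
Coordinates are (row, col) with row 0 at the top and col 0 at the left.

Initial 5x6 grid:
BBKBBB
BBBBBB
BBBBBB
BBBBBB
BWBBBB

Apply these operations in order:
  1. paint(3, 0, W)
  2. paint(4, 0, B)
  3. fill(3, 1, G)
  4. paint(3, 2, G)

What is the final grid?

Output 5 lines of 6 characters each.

Answer: GGKGGG
GGGGGG
GGGGGG
WGGGGG
BWGGGG

Derivation:
After op 1 paint(3,0,W):
BBKBBB
BBBBBB
BBBBBB
WBBBBB
BWBBBB
After op 2 paint(4,0,B):
BBKBBB
BBBBBB
BBBBBB
WBBBBB
BWBBBB
After op 3 fill(3,1,G) [26 cells changed]:
GGKGGG
GGGGGG
GGGGGG
WGGGGG
BWGGGG
After op 4 paint(3,2,G):
GGKGGG
GGGGGG
GGGGGG
WGGGGG
BWGGGG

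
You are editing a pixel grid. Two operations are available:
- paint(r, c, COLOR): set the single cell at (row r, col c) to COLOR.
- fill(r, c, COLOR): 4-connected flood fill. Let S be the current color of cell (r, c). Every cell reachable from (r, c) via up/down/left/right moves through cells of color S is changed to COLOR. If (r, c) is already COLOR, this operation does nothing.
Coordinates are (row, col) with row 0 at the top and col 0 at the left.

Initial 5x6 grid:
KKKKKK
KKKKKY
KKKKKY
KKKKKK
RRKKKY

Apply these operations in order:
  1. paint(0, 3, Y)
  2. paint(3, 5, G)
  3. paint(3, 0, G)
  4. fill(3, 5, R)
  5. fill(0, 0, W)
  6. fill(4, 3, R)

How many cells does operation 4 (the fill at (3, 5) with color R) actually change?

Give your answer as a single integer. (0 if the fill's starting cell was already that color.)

Answer: 1

Derivation:
After op 1 paint(0,3,Y):
KKKYKK
KKKKKY
KKKKKY
KKKKKK
RRKKKY
After op 2 paint(3,5,G):
KKKYKK
KKKKKY
KKKKKY
KKKKKG
RRKKKY
After op 3 paint(3,0,G):
KKKYKK
KKKKKY
KKKKKY
GKKKKG
RRKKKY
After op 4 fill(3,5,R) [1 cells changed]:
KKKYKK
KKKKKY
KKKKKY
GKKKKR
RRKKKY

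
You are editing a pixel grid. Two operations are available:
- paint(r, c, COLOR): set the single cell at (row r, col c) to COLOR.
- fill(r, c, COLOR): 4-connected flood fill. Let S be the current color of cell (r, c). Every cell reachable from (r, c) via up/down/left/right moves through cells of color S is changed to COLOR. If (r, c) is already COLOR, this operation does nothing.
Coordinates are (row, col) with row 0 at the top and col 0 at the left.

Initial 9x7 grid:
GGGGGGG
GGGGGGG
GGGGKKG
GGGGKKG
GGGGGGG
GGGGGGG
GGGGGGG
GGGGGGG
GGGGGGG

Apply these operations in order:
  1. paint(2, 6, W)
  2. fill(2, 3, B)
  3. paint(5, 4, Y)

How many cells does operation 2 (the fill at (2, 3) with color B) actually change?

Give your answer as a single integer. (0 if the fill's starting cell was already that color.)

Answer: 58

Derivation:
After op 1 paint(2,6,W):
GGGGGGG
GGGGGGG
GGGGKKW
GGGGKKG
GGGGGGG
GGGGGGG
GGGGGGG
GGGGGGG
GGGGGGG
After op 2 fill(2,3,B) [58 cells changed]:
BBBBBBB
BBBBBBB
BBBBKKW
BBBBKKB
BBBBBBB
BBBBBBB
BBBBBBB
BBBBBBB
BBBBBBB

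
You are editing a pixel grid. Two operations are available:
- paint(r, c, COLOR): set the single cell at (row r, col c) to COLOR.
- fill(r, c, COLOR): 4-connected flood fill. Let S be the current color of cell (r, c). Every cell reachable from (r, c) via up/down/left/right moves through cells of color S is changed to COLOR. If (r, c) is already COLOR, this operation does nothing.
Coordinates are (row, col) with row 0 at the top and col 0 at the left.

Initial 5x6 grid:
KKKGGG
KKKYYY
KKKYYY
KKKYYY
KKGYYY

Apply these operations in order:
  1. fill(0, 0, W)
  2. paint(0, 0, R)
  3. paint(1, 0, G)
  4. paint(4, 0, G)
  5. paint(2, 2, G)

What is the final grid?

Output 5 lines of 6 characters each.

Answer: RWWGGG
GWWYYY
WWGYYY
WWWYYY
GWGYYY

Derivation:
After op 1 fill(0,0,W) [14 cells changed]:
WWWGGG
WWWYYY
WWWYYY
WWWYYY
WWGYYY
After op 2 paint(0,0,R):
RWWGGG
WWWYYY
WWWYYY
WWWYYY
WWGYYY
After op 3 paint(1,0,G):
RWWGGG
GWWYYY
WWWYYY
WWWYYY
WWGYYY
After op 4 paint(4,0,G):
RWWGGG
GWWYYY
WWWYYY
WWWYYY
GWGYYY
After op 5 paint(2,2,G):
RWWGGG
GWWYYY
WWGYYY
WWWYYY
GWGYYY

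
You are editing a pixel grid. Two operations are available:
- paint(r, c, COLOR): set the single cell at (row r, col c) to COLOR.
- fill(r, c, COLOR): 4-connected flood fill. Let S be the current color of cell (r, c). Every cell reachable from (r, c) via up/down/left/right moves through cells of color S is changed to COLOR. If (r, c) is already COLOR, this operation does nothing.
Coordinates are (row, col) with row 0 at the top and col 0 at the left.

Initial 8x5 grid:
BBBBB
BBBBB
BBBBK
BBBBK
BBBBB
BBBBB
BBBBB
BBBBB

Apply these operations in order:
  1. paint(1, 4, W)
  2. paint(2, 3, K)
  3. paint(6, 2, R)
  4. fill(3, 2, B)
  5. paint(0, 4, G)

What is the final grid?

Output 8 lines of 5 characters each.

Answer: BBBBG
BBBBW
BBBKK
BBBBK
BBBBB
BBBBB
BBRBB
BBBBB

Derivation:
After op 1 paint(1,4,W):
BBBBB
BBBBW
BBBBK
BBBBK
BBBBB
BBBBB
BBBBB
BBBBB
After op 2 paint(2,3,K):
BBBBB
BBBBW
BBBKK
BBBBK
BBBBB
BBBBB
BBBBB
BBBBB
After op 3 paint(6,2,R):
BBBBB
BBBBW
BBBKK
BBBBK
BBBBB
BBBBB
BBRBB
BBBBB
After op 4 fill(3,2,B) [0 cells changed]:
BBBBB
BBBBW
BBBKK
BBBBK
BBBBB
BBBBB
BBRBB
BBBBB
After op 5 paint(0,4,G):
BBBBG
BBBBW
BBBKK
BBBBK
BBBBB
BBBBB
BBRBB
BBBBB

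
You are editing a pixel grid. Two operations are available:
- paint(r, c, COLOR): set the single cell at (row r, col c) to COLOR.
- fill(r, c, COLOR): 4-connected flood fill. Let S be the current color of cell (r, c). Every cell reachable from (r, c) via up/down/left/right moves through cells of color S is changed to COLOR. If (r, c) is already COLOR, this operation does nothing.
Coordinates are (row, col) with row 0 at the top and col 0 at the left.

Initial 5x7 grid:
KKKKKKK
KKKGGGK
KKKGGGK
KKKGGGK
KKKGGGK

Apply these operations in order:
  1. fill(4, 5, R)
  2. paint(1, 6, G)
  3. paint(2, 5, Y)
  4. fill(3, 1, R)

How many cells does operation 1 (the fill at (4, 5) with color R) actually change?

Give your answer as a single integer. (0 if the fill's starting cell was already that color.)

After op 1 fill(4,5,R) [12 cells changed]:
KKKKKKK
KKKRRRK
KKKRRRK
KKKRRRK
KKKRRRK

Answer: 12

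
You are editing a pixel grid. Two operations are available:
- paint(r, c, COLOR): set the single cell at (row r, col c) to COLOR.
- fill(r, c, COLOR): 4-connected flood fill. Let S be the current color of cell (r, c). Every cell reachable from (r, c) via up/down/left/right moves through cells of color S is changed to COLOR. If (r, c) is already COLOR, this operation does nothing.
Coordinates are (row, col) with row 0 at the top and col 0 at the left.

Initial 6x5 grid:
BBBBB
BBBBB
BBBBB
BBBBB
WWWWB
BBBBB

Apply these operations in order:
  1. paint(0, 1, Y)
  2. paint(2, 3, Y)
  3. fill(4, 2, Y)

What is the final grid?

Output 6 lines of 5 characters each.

Answer: BYBBB
BBBBB
BBBYB
BBBBB
YYYYB
BBBBB

Derivation:
After op 1 paint(0,1,Y):
BYBBB
BBBBB
BBBBB
BBBBB
WWWWB
BBBBB
After op 2 paint(2,3,Y):
BYBBB
BBBBB
BBBYB
BBBBB
WWWWB
BBBBB
After op 3 fill(4,2,Y) [4 cells changed]:
BYBBB
BBBBB
BBBYB
BBBBB
YYYYB
BBBBB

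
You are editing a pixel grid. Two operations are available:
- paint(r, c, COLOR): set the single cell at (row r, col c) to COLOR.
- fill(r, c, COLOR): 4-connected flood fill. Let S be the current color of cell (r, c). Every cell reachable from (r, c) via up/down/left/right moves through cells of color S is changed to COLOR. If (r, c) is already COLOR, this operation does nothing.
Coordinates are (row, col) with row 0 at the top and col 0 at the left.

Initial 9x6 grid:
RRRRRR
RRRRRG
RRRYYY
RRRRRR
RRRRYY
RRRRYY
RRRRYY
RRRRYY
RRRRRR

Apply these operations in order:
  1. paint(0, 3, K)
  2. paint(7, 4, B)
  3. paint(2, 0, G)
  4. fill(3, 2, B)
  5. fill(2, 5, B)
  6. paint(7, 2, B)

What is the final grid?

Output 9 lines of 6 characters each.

After op 1 paint(0,3,K):
RRRKRR
RRRRRG
RRRYYY
RRRRRR
RRRRYY
RRRRYY
RRRRYY
RRRRYY
RRRRRR
After op 2 paint(7,4,B):
RRRKRR
RRRRRG
RRRYYY
RRRRRR
RRRRYY
RRRRYY
RRRRYY
RRRRBY
RRRRRR
After op 3 paint(2,0,G):
RRRKRR
RRRRRG
GRRYYY
RRRRRR
RRRRYY
RRRRYY
RRRRYY
RRRRBY
RRRRRR
After op 4 fill(3,2,B) [40 cells changed]:
BBBKBB
BBBBBG
GBBYYY
BBBBBB
BBBBYY
BBBBYY
BBBBYY
BBBBBY
BBBBBB
After op 5 fill(2,5,B) [3 cells changed]:
BBBKBB
BBBBBG
GBBBBB
BBBBBB
BBBBYY
BBBBYY
BBBBYY
BBBBBY
BBBBBB
After op 6 paint(7,2,B):
BBBKBB
BBBBBG
GBBBBB
BBBBBB
BBBBYY
BBBBYY
BBBBYY
BBBBBY
BBBBBB

Answer: BBBKBB
BBBBBG
GBBBBB
BBBBBB
BBBBYY
BBBBYY
BBBBYY
BBBBBY
BBBBBB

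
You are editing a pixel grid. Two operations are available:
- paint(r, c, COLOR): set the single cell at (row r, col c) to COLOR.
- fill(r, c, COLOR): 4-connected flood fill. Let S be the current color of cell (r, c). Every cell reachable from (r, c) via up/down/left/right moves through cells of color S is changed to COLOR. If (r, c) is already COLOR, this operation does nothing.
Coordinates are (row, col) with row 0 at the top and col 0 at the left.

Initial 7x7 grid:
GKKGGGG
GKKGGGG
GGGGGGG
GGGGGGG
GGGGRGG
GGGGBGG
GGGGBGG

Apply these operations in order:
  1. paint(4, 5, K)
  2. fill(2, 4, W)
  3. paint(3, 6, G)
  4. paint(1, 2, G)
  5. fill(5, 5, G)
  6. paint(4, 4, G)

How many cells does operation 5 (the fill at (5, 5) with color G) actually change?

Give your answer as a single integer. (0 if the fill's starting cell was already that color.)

After op 1 paint(4,5,K):
GKKGGGG
GKKGGGG
GGGGGGG
GGGGGGG
GGGGRKG
GGGGBGG
GGGGBGG
After op 2 fill(2,4,W) [41 cells changed]:
WKKWWWW
WKKWWWW
WWWWWWW
WWWWWWW
WWWWRKW
WWWWBWW
WWWWBWW
After op 3 paint(3,6,G):
WKKWWWW
WKKWWWW
WWWWWWW
WWWWWWG
WWWWRKW
WWWWBWW
WWWWBWW
After op 4 paint(1,2,G):
WKKWWWW
WKGWWWW
WWWWWWW
WWWWWWG
WWWWRKW
WWWWBWW
WWWWBWW
After op 5 fill(5,5,G) [5 cells changed]:
WKKWWWW
WKGWWWW
WWWWWWW
WWWWWWG
WWWWRKG
WWWWBGG
WWWWBGG

Answer: 5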